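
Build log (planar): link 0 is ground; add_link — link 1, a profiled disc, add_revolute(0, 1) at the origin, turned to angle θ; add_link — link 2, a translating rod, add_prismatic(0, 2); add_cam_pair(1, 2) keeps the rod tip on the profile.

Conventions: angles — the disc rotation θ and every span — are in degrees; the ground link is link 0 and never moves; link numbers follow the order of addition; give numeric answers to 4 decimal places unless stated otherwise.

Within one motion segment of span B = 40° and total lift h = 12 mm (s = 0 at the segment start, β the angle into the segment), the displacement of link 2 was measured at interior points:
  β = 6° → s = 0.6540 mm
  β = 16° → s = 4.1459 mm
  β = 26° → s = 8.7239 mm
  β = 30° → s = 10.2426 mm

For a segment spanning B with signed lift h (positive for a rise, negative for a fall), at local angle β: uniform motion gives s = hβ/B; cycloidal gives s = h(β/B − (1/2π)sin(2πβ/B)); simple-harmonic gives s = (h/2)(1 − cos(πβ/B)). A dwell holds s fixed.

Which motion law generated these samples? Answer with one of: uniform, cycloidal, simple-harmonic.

candidates at β/B = r: uniform s = h·r (linear in β); cycloidal s = h·(r − sin(2πr)/(2π)); simple-harmonic s = (h/2)(1 − cos(πr))
β=6°: printed 0.6540 | uniform 1.8000, cycloidal 0.2549, simple-harmonic 0.6540
β=16°: printed 4.1459 | uniform 4.8000, cycloidal 3.6774, simple-harmonic 4.1459
β=26°: printed 8.7239 | uniform 7.8000, cycloidal 9.3451, simple-harmonic 8.7239
β=30°: printed 10.2426 | uniform 9.0000, cycloidal 10.9099, simple-harmonic 10.2426
only one law matches every sample → simple-harmonic

simple-harmonic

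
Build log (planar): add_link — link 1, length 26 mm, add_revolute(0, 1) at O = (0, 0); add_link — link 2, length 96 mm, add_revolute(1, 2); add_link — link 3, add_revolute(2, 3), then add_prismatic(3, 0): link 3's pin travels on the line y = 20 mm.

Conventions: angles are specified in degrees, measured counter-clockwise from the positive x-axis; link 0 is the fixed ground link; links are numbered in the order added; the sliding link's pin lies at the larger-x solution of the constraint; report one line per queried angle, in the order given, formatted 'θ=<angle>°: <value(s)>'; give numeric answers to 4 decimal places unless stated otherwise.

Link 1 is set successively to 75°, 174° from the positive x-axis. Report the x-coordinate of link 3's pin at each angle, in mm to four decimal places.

geometry: r = 26 mm, L = 96 mm, e = 20 mm
θ=75°: crank pin P = (r cos θ, r sin θ) = (6.729295, 25.114071)
θ=75°: h = r sin θ − e = 25.114071 − 20 = 5.114071
θ=75°: x = r cos θ + √(L² − h²) = 6.729295 + 95.863686 = 102.592981
θ=174°: crank pin P = (r cos θ, r sin θ) = (-25.857569, 2.717740)
θ=174°: h = r sin θ − e = 2.717740 − 20 = -17.282260
θ=174°: x = r cos θ + √(L² − h²) = -25.857569 + 94.431581 = 68.574012

θ=75°: 102.5930
θ=174°: 68.5740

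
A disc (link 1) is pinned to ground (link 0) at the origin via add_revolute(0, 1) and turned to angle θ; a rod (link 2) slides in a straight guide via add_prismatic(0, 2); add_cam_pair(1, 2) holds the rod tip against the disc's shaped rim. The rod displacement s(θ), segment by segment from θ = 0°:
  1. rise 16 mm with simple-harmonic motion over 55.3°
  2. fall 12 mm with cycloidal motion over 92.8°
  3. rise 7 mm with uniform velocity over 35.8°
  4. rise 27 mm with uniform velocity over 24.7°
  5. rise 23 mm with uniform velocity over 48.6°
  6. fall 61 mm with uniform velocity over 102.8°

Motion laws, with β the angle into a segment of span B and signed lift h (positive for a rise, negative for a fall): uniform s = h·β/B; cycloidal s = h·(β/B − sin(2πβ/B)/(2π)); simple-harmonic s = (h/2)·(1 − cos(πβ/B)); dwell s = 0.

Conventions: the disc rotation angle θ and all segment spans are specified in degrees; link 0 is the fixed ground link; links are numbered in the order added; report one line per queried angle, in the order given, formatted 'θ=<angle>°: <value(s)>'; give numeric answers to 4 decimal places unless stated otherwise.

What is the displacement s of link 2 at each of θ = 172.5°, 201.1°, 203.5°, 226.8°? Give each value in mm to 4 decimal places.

segment 1 (0° to 55.3°, simple-harmonic, h = 16) is passed completely: s = 0.0000 + (16) = 16.0000
segment 2 (55.3° to 148.1°, cycloidal, h = -12) is passed completely: s = 16.0000 + (-12) = 4.0000
θ = 172.5° falls in segment 3 (148.1° to 183.9°, uniform, h = 7): β = 172.5 − 148.1 = 24.4°, B = 35.8°; Δs = 7·24.4/35.8 = 4.7709; s = 4.0000 + 4.7709 = 8.7709
segment 3 (148.1° to 183.9°, uniform, h = 7) is passed completely: s = 4.0000 + (7) = 11.0000
θ = 201.1° falls in segment 4 (183.9° to 208.6°, uniform, h = 27): β = 201.1 − 183.9 = 17.2°, B = 24.7°; Δs = 27·17.2/24.7 = 18.8016; s = 11.0000 + 18.8016 = 29.8016
θ = 203.5° falls in segment 4 (183.9° to 208.6°, uniform, h = 27): β = 203.5 − 183.9 = 19.6°, B = 24.7°; Δs = 27·19.6/24.7 = 21.4251; s = 11.0000 + 21.4251 = 32.4251
segment 4 (183.9° to 208.6°, uniform, h = 27) is passed completely: s = 11.0000 + (27) = 38.0000
θ = 226.8° falls in segment 5 (208.6° to 257.2°, uniform, h = 23): β = 226.8 − 208.6 = 18.2°, B = 48.6°; Δs = 23·18.2/48.6 = 8.6132; s = 38.0000 + 8.6132 = 46.6132

θ=172.5°: 8.7709
θ=201.1°: 29.8016
θ=203.5°: 32.4251
θ=226.8°: 46.6132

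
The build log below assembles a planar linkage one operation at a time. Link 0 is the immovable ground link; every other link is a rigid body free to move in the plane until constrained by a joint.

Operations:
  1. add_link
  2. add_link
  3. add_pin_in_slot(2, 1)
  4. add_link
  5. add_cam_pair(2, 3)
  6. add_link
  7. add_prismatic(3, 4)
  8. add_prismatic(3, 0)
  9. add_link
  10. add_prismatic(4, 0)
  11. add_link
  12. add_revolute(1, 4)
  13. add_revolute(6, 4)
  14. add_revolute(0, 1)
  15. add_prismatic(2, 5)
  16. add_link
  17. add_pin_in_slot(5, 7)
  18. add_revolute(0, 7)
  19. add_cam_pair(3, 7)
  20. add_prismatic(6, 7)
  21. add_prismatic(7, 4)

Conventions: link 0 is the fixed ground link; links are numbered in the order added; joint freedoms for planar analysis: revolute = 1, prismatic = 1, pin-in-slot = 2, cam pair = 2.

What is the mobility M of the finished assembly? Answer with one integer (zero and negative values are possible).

ground; <1,0,0>
#1 <2,0,0>
#2 <3,0,0>
PS:2↔1 J2 <3,0,1>
#3 <4,0,1>
C:2↔3 J2 <4,0,2>
#4 <5,0,2>
P:3↔4 J1 <5,1,2>
P:3↔0 J1 <5,2,2>
#5 <6,2,2>
P:4↔0 J1 <6,3,2>
#6 <7,3,2>
R:1↔4 J1 <7,4,2>
R:6↔4 J1 <7,5,2>
R:0↔1 J1 <7,6,2>
P:2↔5 J1 <7,7,2>
#7 <8,7,2>
PS:5↔7 J2 <8,7,3>
R:0↔7 J1 <8,8,3>
C:3↔7 J2 <8,8,4>
P:6↔7 J1 <8,9,4>
P:7↔4 J1 <8,10,4>
3×7 − 2×10 − 1×4 = -3

M = -3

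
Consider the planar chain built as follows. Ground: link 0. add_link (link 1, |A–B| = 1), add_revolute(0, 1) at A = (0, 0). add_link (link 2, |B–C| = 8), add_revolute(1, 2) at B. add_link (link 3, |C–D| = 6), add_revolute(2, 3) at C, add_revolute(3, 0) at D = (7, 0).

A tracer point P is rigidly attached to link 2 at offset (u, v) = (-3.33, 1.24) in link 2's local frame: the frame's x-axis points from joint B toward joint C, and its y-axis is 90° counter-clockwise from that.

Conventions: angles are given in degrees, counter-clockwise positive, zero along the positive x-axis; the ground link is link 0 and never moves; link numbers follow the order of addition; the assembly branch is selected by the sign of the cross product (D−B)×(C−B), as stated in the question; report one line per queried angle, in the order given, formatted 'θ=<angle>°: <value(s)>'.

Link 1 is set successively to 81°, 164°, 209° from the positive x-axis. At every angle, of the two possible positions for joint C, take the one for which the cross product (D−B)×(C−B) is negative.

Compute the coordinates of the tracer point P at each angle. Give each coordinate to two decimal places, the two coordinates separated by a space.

A=(0,0), D=(7.00,0)
θ=81°: B = A + 1.00·(cos81°, sin81°) = (0.1564, 0.9877)
θ=81°: |BD| = 6.9145
θ=81°: circle(B,8.00) ∩ circle(D,6.00): a=5.4820, h=5.8265
θ=81°:   candidates: C₊=(6.4145,5.9714) cross=40.287; C₋=(4.7499,-5.5621) cross=-40.287
θ=81°:   branch - wants cross < 0 → take C=(4.7499,-5.5621) (cross=-40.287)
θ=81°: ex = (C−B)/|BC| = (0.5742,-0.8187); ey = (0.8187,0.5742)
θ=81°: P = B + -3.33·ex + 1.24·ey = (-0.7404,4.4260)
θ=164°: B = A + 1.00·(cos164°, sin164°) = (-0.9613, 0.2756)
θ=164°: |BD| = 7.9660
θ=164°: circle(B,8.00) ∩ circle(D,6.00): a=5.7405, h=5.5720
θ=164°:   candidates: C₊=(4.9686,5.6456) cross=44.387; C₋=(4.5830,-5.4916) cross=-44.387
θ=164°:   branch - wants cross < 0 → take C=(4.5830,-5.4916) (cross=-44.387)
θ=164°: ex = (C−B)/|BC| = (0.6930,-0.7209); ey = (0.7209,0.6930)
θ=164°: P = B + -3.33·ex + 1.24·ey = (-2.3751,3.5356)
θ=209°: B = A + 1.00·(cos209°, sin209°) = (-0.8746, -0.4848)
θ=209°: |BD| = 7.8895
θ=209°: circle(B,8.00) ∩ circle(D,6.00): a=5.7193, h=5.5937
θ=209°:   candidates: C₊=(4.4901,5.4498) cross=44.132; C₋=(5.1776,-5.7165) cross=-44.132
θ=209°:   branch - wants cross < 0 → take C=(5.1776,-5.7165) (cross=-44.132)
θ=209°: ex = (C−B)/|BC| = (0.7565,-0.6540); ey = (0.6540,0.7565)
θ=209°: P = B + -3.33·ex + 1.24·ey = (-2.5829,2.6310)

θ=81°: -0.74 4.43
θ=164°: -2.38 3.54
θ=209°: -2.58 2.63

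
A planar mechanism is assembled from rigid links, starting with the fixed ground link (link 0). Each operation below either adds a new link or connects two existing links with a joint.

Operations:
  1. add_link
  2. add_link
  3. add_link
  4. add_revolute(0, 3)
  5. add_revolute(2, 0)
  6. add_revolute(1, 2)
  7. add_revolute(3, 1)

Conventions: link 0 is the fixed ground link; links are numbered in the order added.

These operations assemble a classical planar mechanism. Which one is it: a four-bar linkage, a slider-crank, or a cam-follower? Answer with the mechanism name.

links: 4 (incl. ground); joints: 4 revolute, 0 prismatic, 0 higher (cam) pair, forming one closed loop
4 links in a single 4R loop → four-bar linkage

four-bar linkage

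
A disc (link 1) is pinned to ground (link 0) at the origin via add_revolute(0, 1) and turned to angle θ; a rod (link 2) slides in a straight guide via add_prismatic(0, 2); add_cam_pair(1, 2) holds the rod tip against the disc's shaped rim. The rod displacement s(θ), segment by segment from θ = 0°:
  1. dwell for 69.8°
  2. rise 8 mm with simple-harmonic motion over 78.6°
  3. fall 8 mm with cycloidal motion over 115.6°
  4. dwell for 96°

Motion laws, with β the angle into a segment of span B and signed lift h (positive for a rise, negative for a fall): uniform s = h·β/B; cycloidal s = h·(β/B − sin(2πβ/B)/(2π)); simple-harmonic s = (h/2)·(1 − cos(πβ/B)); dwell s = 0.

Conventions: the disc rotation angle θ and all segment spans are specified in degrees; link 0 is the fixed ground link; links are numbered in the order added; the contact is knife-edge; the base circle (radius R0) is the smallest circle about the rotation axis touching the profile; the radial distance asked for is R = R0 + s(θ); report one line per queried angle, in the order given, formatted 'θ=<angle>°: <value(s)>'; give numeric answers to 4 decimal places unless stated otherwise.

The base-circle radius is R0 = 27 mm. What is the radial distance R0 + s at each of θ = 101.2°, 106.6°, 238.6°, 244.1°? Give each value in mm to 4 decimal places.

segment 1 (0° to 69.8°, dwell): s unchanged at 0.0000
θ = 101.2° falls in segment 2 (69.8° to 148.4°, simple-harmonic, h = 8): β = 101.2 − 69.8 = 31.4°, B = 78.6°; Δs = 8/2·(1 − cos(π·0.3995)) = 2.7579; s = 0.0000 + 2.7579 = 2.7579
θ = 106.6° falls in segment 2 (69.8° to 148.4°, simple-harmonic, h = 8): β = 106.6 − 69.8 = 36.8°, B = 78.6°; Δs = 8/2·(1 − cos(π·0.4682)) = 3.6010; s = 0.0000 + 3.6010 = 3.6010
segment 2 (69.8° to 148.4°, simple-harmonic, h = 8) is passed completely: s = 0.0000 + (8) = 8.0000
θ = 238.6° falls in segment 3 (148.4° to 264°, cycloidal, h = -8): β = 238.6 − 148.4 = 90.2°, B = 115.6°; Δs = -8·(0.7803 − sin(2π·0.7803)/(2π)) = -7.4925; s = 8.0000 − 7.4925 = 0.5075
θ = 244.1° falls in segment 3 (148.4° to 264°, cycloidal, h = -8): β = 244.1 − 148.4 = 95.7°, B = 115.6°; Δs = -8·(0.8279 − sin(2π·0.8279)/(2π)) = -7.7468; s = 8.0000 − 7.7468 = 0.2532
θ=101.2°: R = R0 + s = 27 + 2.7579 = 29.7579
θ=106.6°: R = R0 + s = 27 + 3.6010 = 30.6010
θ=238.6°: R = R0 + s = 27 + 0.5075 = 27.5075
θ=244.1°: R = R0 + s = 27 + 0.2532 = 27.2532

θ=101.2°: 29.7579
θ=106.6°: 30.6010
θ=238.6°: 27.5075
θ=244.1°: 27.2532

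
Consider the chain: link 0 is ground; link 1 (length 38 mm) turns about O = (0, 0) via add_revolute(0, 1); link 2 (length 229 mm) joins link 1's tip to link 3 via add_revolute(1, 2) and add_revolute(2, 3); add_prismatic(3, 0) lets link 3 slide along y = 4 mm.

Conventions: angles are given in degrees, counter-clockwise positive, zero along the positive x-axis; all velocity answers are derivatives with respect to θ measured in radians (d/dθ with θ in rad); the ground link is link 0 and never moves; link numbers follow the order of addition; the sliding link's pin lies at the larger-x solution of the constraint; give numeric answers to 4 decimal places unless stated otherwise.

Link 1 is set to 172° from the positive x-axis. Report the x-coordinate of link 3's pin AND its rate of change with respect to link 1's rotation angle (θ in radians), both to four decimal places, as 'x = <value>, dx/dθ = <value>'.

geometry: r = 38 mm, L = 229 mm, e = 4 mm
crank pin P = (r cos θ, r sin θ) = (-37.630187, 5.288578)
h = r sin θ − e = 5.288578 − 4 = 1.288578
x = r cos θ + √(L² − h²) = -37.630187 + 228.996375 = 191.366188
dx/dθ = −r sin θ − h·r cos θ/√(L² − h²) (θ in radians; h = 1.288578) = -5.076830

x = 191.3662, dx/dθ = -5.0768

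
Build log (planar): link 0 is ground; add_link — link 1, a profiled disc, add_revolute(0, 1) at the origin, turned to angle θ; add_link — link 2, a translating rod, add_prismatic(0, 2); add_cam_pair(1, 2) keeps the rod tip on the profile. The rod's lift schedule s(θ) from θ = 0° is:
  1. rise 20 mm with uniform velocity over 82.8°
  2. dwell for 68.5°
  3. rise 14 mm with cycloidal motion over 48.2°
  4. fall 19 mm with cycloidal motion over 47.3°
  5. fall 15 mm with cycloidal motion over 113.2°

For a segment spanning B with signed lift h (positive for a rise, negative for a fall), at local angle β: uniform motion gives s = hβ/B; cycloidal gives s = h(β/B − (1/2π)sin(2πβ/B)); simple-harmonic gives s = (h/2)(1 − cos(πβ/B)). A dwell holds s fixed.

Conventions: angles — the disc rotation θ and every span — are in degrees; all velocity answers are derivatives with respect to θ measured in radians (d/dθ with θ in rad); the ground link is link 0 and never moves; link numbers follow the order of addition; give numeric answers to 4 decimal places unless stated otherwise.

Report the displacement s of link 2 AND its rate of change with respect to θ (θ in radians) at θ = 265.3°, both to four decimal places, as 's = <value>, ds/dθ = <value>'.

seg 1 [0°–82.8°] uniform, h=20: full span → s += 20 → s = 20.0000
seg 2 [82.8°–151.3°] dwell: s stays 20.0000
seg 3 [151.3°–199.5°] cycloidal, h=14: full span → s += 14 → s = 34.0000
seg 4 [199.5°–246.8°] cycloidal, h=-19: full span → s += -19 → s = 15.0000
seg 5 [246.8°–360°] cycloidal, h=-15: θ=265.3° here. β=18.5, B=113.2. -15·(0.1634 − sin(2π·0.1634)/(2π)) = -0.4086 → s = 14.5914
velocity in seg [246.8°–360°] (cycloidal), θ in radians: β = 18.5° = 0.3229 rad, B = 113.2° = 1.9757 rad; ds/dθ = (h/B)(1 − cos(2πβ/B)) = ((-15)/1.9757)(1 − cos(2π·0.1634)) = -3.663079 mm/rad

s = 14.5914, ds/dθ = -3.6631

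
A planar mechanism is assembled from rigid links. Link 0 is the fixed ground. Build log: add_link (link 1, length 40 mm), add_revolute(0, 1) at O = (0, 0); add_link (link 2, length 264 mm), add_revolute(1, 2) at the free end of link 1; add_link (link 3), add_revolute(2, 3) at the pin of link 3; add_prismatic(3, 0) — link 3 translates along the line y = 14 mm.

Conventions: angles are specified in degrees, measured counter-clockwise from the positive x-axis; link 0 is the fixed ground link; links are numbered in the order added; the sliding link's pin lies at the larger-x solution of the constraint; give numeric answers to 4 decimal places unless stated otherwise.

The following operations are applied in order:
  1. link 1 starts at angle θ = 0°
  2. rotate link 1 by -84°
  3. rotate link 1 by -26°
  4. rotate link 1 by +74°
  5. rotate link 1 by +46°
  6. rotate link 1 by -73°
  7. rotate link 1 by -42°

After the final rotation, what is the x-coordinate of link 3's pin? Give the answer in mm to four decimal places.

geometry: r = 40 mm, L = 264 mm, e = 14 mm; θ starts at 0°
rotate link 1 by -84°: θ ← 0° -84° = -84°
rotate link 1 by -26°: θ ← -84° -26° = -110°
rotate link 1 by +74°: θ ← -110° +74° = -36°
rotate link 1 by +46°: θ ← -36° +46° = 10°
rotate link 1 by -73°: θ ← 10° -73° = -63°
rotate link 1 by -42°: θ ← -63° -42° = -105°
crank pin P = (r cos θ, r sin θ) = (-10.352762, -38.637033)
h = r sin θ − e = -38.637033 − 14 = -52.637033
x = r cos θ + √(L² − h²) = -10.352762 + 258.699329 = 248.346567

248.3466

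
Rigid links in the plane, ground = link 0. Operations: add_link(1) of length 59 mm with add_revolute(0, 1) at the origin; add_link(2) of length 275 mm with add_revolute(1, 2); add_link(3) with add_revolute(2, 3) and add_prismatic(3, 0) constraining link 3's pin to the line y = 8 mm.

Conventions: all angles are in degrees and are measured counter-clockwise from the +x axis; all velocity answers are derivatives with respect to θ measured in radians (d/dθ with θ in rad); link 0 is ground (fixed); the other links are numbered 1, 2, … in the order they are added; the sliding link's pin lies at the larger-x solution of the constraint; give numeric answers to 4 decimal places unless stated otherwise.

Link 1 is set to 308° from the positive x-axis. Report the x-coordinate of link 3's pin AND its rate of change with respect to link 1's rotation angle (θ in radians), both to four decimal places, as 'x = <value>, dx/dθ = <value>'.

geometry: r = 59 mm, L = 275 mm, e = 8 mm
crank pin P = (r cos θ, r sin θ) = (36.324027, -46.492634)
h = r sin θ − e = -46.492634 − 8 = -54.492634
x = r cos θ + √(L² − h²) = 36.324027 + 269.546940 = 305.870967
dx/dθ = −r sin θ − h·r cos θ/√(L² − h²) (θ in radians; h = -54.492634) = 53.836038

x = 305.8710, dx/dθ = 53.8360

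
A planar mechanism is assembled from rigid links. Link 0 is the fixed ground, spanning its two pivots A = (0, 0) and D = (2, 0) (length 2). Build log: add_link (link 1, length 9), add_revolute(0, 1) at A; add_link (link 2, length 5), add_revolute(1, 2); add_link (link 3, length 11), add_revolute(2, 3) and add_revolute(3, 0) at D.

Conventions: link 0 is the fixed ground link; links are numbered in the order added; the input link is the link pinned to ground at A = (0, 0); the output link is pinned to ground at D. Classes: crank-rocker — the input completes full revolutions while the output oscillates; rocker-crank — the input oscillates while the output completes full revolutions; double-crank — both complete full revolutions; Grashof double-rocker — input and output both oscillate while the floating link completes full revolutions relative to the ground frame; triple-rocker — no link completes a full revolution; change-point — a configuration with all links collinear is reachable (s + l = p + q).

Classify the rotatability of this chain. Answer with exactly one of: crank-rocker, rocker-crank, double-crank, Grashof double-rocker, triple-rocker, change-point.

lengths: ground=2, input=9, coupler=5, output=11
sorted: s=2 (shortest), l=11 (longest), p+q=14
s + l = 13 vs p + q = 14
s + l < p + q (Grashof) with shortest = ground link → double-crank

double-crank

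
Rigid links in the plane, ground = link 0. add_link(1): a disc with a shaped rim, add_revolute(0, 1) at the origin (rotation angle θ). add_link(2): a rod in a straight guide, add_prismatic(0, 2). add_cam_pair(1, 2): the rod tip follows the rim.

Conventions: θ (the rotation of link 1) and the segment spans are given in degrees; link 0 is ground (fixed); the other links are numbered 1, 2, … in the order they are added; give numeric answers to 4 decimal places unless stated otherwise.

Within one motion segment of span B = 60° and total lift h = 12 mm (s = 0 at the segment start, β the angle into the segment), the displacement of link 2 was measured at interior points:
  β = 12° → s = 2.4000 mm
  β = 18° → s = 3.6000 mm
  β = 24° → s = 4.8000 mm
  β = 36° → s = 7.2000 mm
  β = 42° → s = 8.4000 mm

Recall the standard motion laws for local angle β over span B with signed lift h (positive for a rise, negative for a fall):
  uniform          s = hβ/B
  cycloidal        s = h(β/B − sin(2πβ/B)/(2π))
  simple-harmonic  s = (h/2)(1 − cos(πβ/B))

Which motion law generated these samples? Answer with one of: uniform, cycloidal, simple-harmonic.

candidates at β/B = r: uniform s = h·r (linear in β); cycloidal s = h·(r − sin(2πr)/(2π)); simple-harmonic s = (h/2)(1 − cos(πr))
β=12°: printed 2.4000 | uniform 2.4000, cycloidal 0.5836, simple-harmonic 1.1459
β=18°: printed 3.6000 | uniform 3.6000, cycloidal 1.7836, simple-harmonic 2.4733
β=24°: printed 4.8000 | uniform 4.8000, cycloidal 3.6774, simple-harmonic 4.1459
β=36°: printed 7.2000 | uniform 7.2000, cycloidal 8.3226, simple-harmonic 7.8541
β=42°: printed 8.4000 | uniform 8.4000, cycloidal 10.2164, simple-harmonic 9.5267
only one law matches every sample → uniform

uniform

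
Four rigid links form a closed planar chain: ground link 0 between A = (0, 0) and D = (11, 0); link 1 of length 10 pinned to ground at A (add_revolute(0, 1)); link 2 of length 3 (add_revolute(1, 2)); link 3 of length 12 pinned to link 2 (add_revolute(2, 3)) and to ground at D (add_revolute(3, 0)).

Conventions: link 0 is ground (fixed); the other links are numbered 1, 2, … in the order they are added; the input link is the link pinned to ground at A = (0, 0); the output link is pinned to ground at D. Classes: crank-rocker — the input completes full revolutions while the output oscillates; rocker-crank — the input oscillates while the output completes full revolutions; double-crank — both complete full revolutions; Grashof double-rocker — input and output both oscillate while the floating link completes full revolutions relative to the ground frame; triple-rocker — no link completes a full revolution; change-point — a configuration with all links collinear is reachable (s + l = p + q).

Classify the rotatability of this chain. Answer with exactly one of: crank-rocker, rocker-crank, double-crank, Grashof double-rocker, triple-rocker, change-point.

lengths: ground=11, input=10, coupler=3, output=12
sorted: s=3 (shortest), l=12 (longest), p+q=21
s + l = 15 vs p + q = 21
s + l < p + q (Grashof) with shortest = coupler link → Grashof double-rocker

Grashof double-rocker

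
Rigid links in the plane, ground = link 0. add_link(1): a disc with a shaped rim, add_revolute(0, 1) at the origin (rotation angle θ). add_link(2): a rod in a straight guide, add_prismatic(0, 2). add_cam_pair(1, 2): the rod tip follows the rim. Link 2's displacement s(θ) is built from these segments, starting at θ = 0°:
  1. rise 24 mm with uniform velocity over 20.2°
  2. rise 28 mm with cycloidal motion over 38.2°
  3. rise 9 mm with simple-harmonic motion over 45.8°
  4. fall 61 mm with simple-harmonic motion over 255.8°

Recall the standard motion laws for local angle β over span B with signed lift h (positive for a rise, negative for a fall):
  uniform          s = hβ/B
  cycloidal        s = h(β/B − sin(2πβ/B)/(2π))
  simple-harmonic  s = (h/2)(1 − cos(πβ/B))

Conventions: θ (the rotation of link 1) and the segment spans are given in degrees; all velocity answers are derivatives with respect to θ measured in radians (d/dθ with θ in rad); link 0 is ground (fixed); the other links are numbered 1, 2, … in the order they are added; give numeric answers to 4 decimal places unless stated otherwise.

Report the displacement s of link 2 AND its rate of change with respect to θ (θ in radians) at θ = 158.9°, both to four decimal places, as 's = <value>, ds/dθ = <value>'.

segment 1 (0° to 20.2°, uniform, h = 24) is passed completely: s = 0.0000 + (24) = 24.0000
segment 2 (20.2° to 58.4°, cycloidal, h = 28) is passed completely: s = 24.0000 + (28) = 52.0000
segment 3 (58.4° to 104.2°, simple-harmonic, h = 9) is passed completely: s = 52.0000 + (9) = 61.0000
θ = 158.9° falls in segment 4 (104.2° to 360°, simple-harmonic, h = -61): β = 158.9 − 104.2 = 54.7°, B = 255.8°; Δs = -61/2·(1 − cos(π·0.2138)) = -6.6275; s = 61.0000 − 6.6275 = 54.3725
velocity in seg [104.2°–360°] (simple-harmonic), θ in radians: β = 54.7° = 0.9547 rad, B = 255.8° = 4.4646 rad; ds/dθ = (πh/(2B)) sin(πβ/B) = (π·(-61)/(2·4.4646)) sin(π·0.2138) = -13.357823 mm/rad

s = 54.3725, ds/dθ = -13.3578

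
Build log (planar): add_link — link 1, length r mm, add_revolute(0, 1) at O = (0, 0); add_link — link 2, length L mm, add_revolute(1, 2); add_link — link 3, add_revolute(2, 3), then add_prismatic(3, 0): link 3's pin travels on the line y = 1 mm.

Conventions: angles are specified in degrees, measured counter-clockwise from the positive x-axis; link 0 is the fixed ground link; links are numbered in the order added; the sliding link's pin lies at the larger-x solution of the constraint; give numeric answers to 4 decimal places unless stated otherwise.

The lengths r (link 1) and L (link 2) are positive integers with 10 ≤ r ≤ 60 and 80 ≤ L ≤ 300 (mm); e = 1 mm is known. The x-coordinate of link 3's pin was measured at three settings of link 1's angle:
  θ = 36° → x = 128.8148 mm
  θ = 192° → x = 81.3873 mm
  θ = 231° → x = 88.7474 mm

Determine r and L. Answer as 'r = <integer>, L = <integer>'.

constraint per measurement: (x − r cos θ)² + (r sin θ − e)² = L²
subtracting the θ₁ and θ₂ equations cancels the r² and L² terms:
r = (x₁² − x₂²) / (2[(x₁cos θ₁ + e sin θ₁) − (x₂cos θ₂ + e sin θ₂)]) = 27.0000 → r = 27
L² = (x₁ − r cos θ₁)² + (r sin θ₁ − e)² = 11663.9907 → L = 108.0000 → L = 108
check at θ₃=231°: x = 88.7474 (printed 88.7474) ✓

r = 27, L = 108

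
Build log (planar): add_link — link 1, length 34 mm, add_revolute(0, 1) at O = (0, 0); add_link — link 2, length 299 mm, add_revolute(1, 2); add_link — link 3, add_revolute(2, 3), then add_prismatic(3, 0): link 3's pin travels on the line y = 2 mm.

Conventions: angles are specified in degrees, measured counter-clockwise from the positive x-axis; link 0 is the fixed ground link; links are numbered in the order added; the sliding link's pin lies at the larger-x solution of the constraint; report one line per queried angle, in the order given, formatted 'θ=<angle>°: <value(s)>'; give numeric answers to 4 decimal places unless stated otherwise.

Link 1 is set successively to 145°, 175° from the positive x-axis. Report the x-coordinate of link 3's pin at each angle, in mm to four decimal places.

geometry: r = 34 mm, L = 299 mm, e = 2 mm
θ=145°: crank pin P = (r cos θ, r sin θ) = (-27.851170, 19.501599)
θ=145°: h = r sin θ − e = 19.501599 − 2 = 17.501599
θ=145°: x = r cos θ + √(L² − h²) = -27.851170 + 298.487343 = 270.636174
θ=175°: crank pin P = (r cos θ, r sin θ) = (-33.870620, 2.963295)
θ=175°: h = r sin θ − e = 2.963295 − 2 = 0.963295
θ=175°: x = r cos θ + √(L² − h²) = -33.870620 + 298.998448 = 265.127829

θ=145°: 270.6362
θ=175°: 265.1278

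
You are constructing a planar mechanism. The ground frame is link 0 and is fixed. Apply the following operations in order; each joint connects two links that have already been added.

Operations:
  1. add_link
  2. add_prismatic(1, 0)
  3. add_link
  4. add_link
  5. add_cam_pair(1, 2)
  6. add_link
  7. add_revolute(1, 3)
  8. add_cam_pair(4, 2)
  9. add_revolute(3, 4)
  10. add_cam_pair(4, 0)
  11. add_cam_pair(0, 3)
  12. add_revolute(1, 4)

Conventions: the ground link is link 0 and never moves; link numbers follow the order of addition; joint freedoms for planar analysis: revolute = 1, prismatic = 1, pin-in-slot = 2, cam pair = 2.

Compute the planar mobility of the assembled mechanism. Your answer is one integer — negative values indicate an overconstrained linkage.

ground; <1,0,0>
#1 <2,0,0>
P:1↔0 J1 <2,1,0>
#2 <3,1,0>
#3 <4,1,0>
C:1↔2 J2 <4,1,1>
#4 <5,1,1>
R:1↔3 J1 <5,2,1>
C:4↔2 J2 <5,2,2>
R:3↔4 J1 <5,3,2>
C:4↔0 J2 <5,3,3>
C:0↔3 J2 <5,3,4>
R:1↔4 J1 <5,4,4>
3×4 − 2×4 − 1×4 = 0

M = 0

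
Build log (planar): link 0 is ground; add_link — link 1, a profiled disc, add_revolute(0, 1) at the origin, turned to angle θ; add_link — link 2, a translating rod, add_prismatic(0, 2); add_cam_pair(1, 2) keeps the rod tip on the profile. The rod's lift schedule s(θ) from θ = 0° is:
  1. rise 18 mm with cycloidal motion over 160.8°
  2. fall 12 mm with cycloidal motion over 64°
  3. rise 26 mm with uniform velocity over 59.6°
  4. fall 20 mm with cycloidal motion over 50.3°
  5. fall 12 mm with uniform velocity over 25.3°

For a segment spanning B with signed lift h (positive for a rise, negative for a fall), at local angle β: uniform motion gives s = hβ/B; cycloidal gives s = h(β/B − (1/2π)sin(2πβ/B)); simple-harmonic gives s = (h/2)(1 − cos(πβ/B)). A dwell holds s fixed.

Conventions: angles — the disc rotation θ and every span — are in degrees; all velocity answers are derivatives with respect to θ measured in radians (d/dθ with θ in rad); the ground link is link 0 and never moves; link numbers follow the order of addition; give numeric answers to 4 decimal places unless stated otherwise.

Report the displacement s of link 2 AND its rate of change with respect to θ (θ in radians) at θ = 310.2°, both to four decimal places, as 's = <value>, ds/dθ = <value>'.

seg 1 [0°–160.8°] cycloidal, h=18: full span → s += 18 → s = 18.0000
seg 2 [160.8°–224.8°] cycloidal, h=-12: full span → s += -12 → s = 6.0000
seg 3 [224.8°–284.4°] uniform, h=26: full span → s += 26 → s = 32.0000
seg 4 [284.4°–334.7°] cycloidal, h=-20: θ=310.2° here. β=25.8, B=50.3. -20·(0.5129 − sin(2π·0.5129)/(2π)) = -10.5166 → s = 21.4834
velocity in seg [284.4°–334.7°] (cycloidal), θ in radians: β = 25.8° = 0.4503 rad, B = 50.3° = 0.8779 rad; ds/dθ = (h/B)(1 − cos(2πβ/B)) = ((-20)/0.8779)(1 − cos(2π·0.5129)) = -45.488191 mm/rad

s = 21.4834, ds/dθ = -45.4882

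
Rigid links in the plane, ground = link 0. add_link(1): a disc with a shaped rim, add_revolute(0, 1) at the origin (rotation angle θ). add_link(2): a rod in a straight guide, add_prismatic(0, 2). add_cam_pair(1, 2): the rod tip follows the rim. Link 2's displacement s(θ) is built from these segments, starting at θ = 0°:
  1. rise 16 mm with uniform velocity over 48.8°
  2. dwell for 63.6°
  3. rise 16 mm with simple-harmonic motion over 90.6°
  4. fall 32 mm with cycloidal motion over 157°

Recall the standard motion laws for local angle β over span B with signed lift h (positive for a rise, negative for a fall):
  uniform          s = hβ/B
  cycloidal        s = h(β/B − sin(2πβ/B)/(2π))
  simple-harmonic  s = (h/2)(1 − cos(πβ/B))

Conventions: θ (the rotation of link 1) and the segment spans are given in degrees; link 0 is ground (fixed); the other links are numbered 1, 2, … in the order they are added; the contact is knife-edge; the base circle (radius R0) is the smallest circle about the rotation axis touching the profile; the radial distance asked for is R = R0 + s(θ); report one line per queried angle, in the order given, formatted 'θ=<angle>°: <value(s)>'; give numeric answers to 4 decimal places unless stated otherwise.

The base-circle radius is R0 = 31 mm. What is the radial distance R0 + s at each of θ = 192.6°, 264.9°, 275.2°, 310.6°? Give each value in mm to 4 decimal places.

segment 1 (0° to 48.8°, uniform, h = 16) is passed completely: s = 0.0000 + (16) = 16.0000
segment 2 (48.8° to 112.4°, dwell): s unchanged at 16.0000
θ = 192.6° falls in segment 3 (112.4° to 203°, simple-harmonic, h = 16): β = 192.6 − 112.4 = 80.2°, B = 90.6°; Δs = 16/2·(1 − cos(π·0.8852)) = 15.4854; s = 16.0000 + 15.4854 = 31.4854
segment 3 (112.4° to 203°, simple-harmonic, h = 16) is passed completely: s = 16.0000 + (16) = 32.0000
θ = 264.9° falls in segment 4 (203° to 360°, cycloidal, h = -32): β = 264.9 − 203 = 61.9°, B = 157°; Δs = -32·(0.3943 − sin(2π·0.3943)/(2π)) = -9.4766; s = 32.0000 − 9.4766 = 22.5234
θ = 275.2° falls in segment 4 (203° to 360°, cycloidal, h = -32): β = 275.2 − 203 = 72.2°, B = 157°; Δs = -32·(0.4599 − sin(2π·0.4599)/(2π)) = -13.4454; s = 32.0000 − 13.4454 = 18.5546
θ = 310.6° falls in segment 4 (203° to 360°, cycloidal, h = -32): β = 310.6 − 203 = 107.6°, B = 157°; Δs = -32·(0.6854 − sin(2π·0.6854)/(2π)) = -26.6097; s = 32.0000 − 26.6097 = 5.3903
θ=192.6°: R = R0 + s = 31 + 31.4854 = 62.4854
θ=264.9°: R = R0 + s = 31 + 22.5234 = 53.5234
θ=275.2°: R = R0 + s = 31 + 18.5546 = 49.5546
θ=310.6°: R = R0 + s = 31 + 5.3903 = 36.3903

θ=192.6°: 62.4854
θ=264.9°: 53.5234
θ=275.2°: 49.5546
θ=310.6°: 36.3903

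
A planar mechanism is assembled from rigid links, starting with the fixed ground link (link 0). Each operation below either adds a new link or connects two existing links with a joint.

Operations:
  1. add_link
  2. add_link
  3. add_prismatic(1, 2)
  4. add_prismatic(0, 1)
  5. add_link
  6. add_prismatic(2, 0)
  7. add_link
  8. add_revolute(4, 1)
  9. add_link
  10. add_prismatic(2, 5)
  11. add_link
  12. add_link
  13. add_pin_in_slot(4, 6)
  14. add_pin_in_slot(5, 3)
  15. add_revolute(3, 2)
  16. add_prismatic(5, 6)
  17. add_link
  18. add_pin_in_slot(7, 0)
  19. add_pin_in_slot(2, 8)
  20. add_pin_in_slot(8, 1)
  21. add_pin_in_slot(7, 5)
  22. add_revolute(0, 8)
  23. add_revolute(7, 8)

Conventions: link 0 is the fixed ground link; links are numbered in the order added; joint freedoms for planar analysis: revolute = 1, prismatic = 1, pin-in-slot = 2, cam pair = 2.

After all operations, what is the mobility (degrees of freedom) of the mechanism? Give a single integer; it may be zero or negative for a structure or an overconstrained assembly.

(L,J1,J2)=(1,0,0); link0 fixed
link1: (2,0,0)
link2: (3,0,0)
P 1-2 [J1]: (3,1,0)
P 0-1 [J1]: (3,2,0)
link3: (4,2,0)
P 2-0 [J1]: (4,3,0)
link4: (5,3,0)
R 4-1 [J1]: (5,4,0)
link5: (6,4,0)
P 2-5 [J1]: (6,5,0)
link6: (7,5,0)
link7: (8,5,0)
PS 4-6 [J2]: (8,5,1)
PS 5-3 [J2]: (8,5,2)
R 3-2 [J1]: (8,6,2)
P 5-6 [J1]: (8,7,2)
link8: (9,7,2)
PS 7-0 [J2]: (9,7,3)
PS 2-8 [J2]: (9,7,4)
PS 8-1 [J2]: (9,7,5)
PS 7-5 [J2]: (9,7,6)
R 0-8 [J1]: (9,8,6)
R 7-8 [J1]: (9,9,6)
Grübler: 3·8 − 2·9 − 6 = 0

M = 0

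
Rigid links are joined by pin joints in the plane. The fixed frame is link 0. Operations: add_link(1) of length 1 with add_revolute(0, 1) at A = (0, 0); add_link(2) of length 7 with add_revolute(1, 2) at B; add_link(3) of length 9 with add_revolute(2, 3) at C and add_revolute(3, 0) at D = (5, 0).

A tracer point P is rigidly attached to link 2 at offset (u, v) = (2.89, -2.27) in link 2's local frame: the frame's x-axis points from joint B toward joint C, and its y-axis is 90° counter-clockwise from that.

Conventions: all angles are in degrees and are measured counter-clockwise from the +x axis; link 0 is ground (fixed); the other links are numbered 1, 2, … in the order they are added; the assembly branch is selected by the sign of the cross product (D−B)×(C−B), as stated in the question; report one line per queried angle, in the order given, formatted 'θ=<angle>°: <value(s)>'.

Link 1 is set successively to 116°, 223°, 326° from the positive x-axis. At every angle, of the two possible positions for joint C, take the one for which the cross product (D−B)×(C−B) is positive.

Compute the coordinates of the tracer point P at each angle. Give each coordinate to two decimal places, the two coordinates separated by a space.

A=(0,0), D=(5.00,0)
θ=116°: B = A + 1.00·(cos116°, sin116°) = (-0.4384, 0.8988)
θ=116°: |BD| = 5.5121
θ=116°: circle(B,7.00) ∩ circle(D,9.00): a=-0.1466, h=6.9985
θ=116°:   candidates: C₊=(0.5581,7.8275) cross=38.577; C₋=(-1.7242,-5.9821) cross=-38.577
θ=116°:   branch + wants cross > 0 → take C=(0.5581,7.8275) (cross=38.577)
θ=116°: ex = (C−B)/|BC| = (0.1424,0.9898); ey = (-0.9898,0.1424)
θ=116°: P = B + 2.89·ex + -2.27·ey = (2.2199,3.4362)
θ=223°: B = A + 1.00·(cos223°, sin223°) = (-0.7314, -0.6820)
θ=223°: |BD| = 5.7718
θ=223°: circle(B,7.00) ∩ circle(D,9.00): a=0.1138, h=6.9991
θ=223°:   candidates: C₊=(-1.4454,6.2815) cross=40.397; C₋=(0.2087,-7.6186) cross=-40.397
θ=223°:   branch + wants cross > 0 → take C=(-1.4454,6.2815) (cross=40.397)
θ=223°: ex = (C−B)/|BC| = (-0.1020,0.9948); ey = (-0.9948,-0.1020)
θ=223°: P = B + 2.89·ex + -2.27·ey = (1.2320,2.4245)
θ=326°: B = A + 1.00·(cos326°, sin326°) = (0.8290, -0.5592)
θ=326°: |BD| = 4.2083
θ=326°: circle(B,7.00) ∩ circle(D,9.00): a=-1.6979, h=6.7910
θ=326°:   candidates: C₊=(-1.7562,5.9459) cross=28.578; C₋=(0.0486,-7.5155) cross=-28.578
θ=326°:   branch + wants cross > 0 → take C=(-1.7562,5.9459) (cross=28.578)
θ=326°: ex = (C−B)/|BC| = (-0.3693,0.9293); ey = (-0.9293,-0.3693)
θ=326°: P = B + 2.89·ex + -2.27·ey = (1.8712,2.9648)

θ=116°: 2.22 3.44
θ=223°: 1.23 2.42
θ=326°: 1.87 2.96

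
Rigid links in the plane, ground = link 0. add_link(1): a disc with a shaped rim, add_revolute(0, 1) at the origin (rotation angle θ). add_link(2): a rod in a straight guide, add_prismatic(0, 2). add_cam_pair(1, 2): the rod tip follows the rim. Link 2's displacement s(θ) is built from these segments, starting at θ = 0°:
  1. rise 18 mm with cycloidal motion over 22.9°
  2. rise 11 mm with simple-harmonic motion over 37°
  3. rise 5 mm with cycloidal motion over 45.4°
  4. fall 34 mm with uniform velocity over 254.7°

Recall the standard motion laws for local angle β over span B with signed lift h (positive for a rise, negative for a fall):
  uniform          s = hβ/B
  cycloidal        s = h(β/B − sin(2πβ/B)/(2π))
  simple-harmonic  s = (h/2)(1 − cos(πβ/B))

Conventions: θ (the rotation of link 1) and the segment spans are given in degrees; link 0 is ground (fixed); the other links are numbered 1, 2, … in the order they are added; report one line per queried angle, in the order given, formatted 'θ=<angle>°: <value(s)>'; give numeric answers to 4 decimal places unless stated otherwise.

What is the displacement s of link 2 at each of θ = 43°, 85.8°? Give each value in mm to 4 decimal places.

segment 1 (0° to 22.9°, cycloidal, h = 18) is passed completely: s = 0.0000 + (18) = 18.0000
θ = 43° falls in segment 2 (22.9° to 59.9°, simple-harmonic, h = 11): β = 43 − 22.9 = 20.1°, B = 37°; Δs = 11/2·(1 − cos(π·0.5432)) = 6.2449; s = 18.0000 + 6.2449 = 24.2449
segment 2 (22.9° to 59.9°, simple-harmonic, h = 11) is passed completely: s = 18.0000 + (11) = 29.0000
θ = 85.8° falls in segment 3 (59.9° to 105.3°, cycloidal, h = 5): β = 85.8 − 59.9 = 25.9°, B = 45.4°; Δs = 5·(0.5705 − sin(2π·0.5705)/(2π)) = 3.1934; s = 29.0000 + 3.1934 = 32.1934

θ=43°: 24.2449
θ=85.8°: 32.1934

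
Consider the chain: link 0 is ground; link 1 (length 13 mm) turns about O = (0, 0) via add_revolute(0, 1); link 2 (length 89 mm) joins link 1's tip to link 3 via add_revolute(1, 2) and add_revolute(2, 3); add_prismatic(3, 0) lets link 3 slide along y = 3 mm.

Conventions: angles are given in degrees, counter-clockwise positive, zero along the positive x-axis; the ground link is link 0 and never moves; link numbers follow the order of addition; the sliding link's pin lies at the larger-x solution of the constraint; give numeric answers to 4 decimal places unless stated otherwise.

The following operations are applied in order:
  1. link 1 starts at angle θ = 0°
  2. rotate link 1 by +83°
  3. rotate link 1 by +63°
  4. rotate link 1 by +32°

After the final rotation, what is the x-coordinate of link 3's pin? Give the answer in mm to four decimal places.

geometry: r = 13 mm, L = 89 mm, e = 3 mm; θ starts at 0°
rotate link 1 by +83°: θ ← 0° +83° = 83°
rotate link 1 by +63°: θ ← 83° +63° = 146°
rotate link 1 by +32°: θ ← 146° +32° = 178°
crank pin P = (r cos θ, r sin θ) = (-12.992081, 0.453693)
h = r sin θ − e = 0.453693 − 3 = -2.546307
x = r cos θ + √(L² − h²) = -12.992081 + 88.963567 = 75.971487

75.9715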